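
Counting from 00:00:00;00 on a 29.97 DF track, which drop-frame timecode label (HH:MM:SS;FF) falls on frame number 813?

00:00:27;03

Ten DF minutes hold 17982 frames, so frame 813 lies in block 0 (frames 0–17981) with 813 frames into that block.
The block's first minute is 1800 frames and the rest 1798 each; 813 frames reaches minute 0, so 0 × 18 + 0 × 2 = 0 labels have been skipped so far.
Adding those back, label number 813 + 0 = 813 at 30 labels/s is 27 s + 3 f = 0 h 0 min 27 s frame 3, i.e. 00:00:27;03.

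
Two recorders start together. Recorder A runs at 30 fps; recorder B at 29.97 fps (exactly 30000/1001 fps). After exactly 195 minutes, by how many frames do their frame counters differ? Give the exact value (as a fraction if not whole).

27000/77 frames

195 min = 11700 s.
A emits 30 × 11700 = 351000 frames; B emits 30000/1001 × 11700 = 27000000/77.
Difference = 27000/77 frames (≈ 350.6494); B is behind A.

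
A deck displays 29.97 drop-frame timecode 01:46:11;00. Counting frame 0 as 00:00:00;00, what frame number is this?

190938

Complete 10-minute blocks: 10, each 17982 frames → 179820.
Remaining 6 whole minutes in the current block: 1800 + 5 × 1798 = 10790 frames.
Within the current minute: 11 × 30 + 0 − 2 = 328 (labels ;00/;01 skipped at this minute). Total = 179820 + 10790 + 328 = 190938.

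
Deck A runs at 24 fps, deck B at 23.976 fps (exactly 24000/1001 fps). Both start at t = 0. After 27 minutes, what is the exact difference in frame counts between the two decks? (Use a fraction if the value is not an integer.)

38880/1001 frames

27 min = 1620 s.
A emits 24 × 1620 = 38880 frames; B emits 24000/1001 × 1620 = 38880000/1001.
Difference = 38880/1001 frames (≈ 38.8412); B is behind A.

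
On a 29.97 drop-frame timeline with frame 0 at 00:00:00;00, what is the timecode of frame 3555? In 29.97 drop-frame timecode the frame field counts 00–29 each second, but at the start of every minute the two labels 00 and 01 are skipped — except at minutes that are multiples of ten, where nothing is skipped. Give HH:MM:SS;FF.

00:01:58;17

Ten DF minutes hold 17982 frames, so frame 3555 lies in block 0 (frames 0–17981) with 3555 frames into that block.
The block's first minute is 1800 frames and the rest 1798 each; 3555 frames reaches minute 1, so 0 × 18 + 1 × 2 = 2 labels have been skipped so far.
Adding those back, label number 3555 + 2 = 3557 at 30 labels/s is 118 s + 17 f = 0 h 1 min 58 s frame 17, i.e. 00:01:58;17.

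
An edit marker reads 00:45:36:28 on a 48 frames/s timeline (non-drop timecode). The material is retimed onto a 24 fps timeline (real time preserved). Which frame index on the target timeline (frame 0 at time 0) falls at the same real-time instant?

frame 65678

Source frame index: (0×3600 + 45×60 + 36) × 48 + 28 = 131356.
Real time: 131356 / (48) = 32839/12 s.
Target frame: (32839/12) × (24) = 65678.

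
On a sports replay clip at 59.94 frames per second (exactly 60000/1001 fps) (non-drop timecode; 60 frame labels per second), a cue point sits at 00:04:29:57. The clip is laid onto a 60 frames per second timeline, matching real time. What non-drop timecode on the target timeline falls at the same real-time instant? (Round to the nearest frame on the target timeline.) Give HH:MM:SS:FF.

Source frame index: (0×3600 + 4×60 + 29) × 60 + 57 = 16197.
Real time: 16197 / (60000/1001) = 5404399/20000 s.
Target frame: (5404399/20000) × (60) = 16213197/1000 ≈ 16213.197 → 16213.
At 60 labels/s: frame 16213 → 00:04:30:13.

00:04:30:13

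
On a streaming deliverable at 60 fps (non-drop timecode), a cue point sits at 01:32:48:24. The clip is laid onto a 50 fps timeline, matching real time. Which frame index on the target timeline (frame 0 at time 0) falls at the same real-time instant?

frame 278420

Source frame index: (1×3600 + 32×60 + 48) × 60 + 24 = 334104.
Real time: 334104 / (60) = 27842/5 s.
Target frame: (27842/5) × (50) = 278420.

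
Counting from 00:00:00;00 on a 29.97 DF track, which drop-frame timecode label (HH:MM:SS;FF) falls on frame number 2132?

Each 10-minute DF block holds 10 × 60 × 30 − 9 × 2 = 17982 frames. 2132 ÷ 17982 → 0 full blocks, remainder 2132.
Within the partial block the first minute is 1800 frames and each further minute 1798, so 1 further minute boundary passed. Total skipped labels = 18 × 0 + 2 × 1 = 2.
Non-drop label index = 2132 + 2 = 2134; at 30 labels/s that is 00:01:11:04, i.e. DF 00:01:11;04.

00:01:11;04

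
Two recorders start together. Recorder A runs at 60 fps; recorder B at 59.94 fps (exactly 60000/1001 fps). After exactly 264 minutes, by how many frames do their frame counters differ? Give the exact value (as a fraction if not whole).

264 min = 15840 s.
A emits 60 × 15840 = 950400 frames; B emits 60000/1001 × 15840 = 86400000/91.
Difference = 86400/91 frames (≈ 949.4505); B is behind A.

86400/91 frames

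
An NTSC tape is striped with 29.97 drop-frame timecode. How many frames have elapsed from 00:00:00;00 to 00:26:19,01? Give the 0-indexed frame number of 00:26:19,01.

As if non-drop at 30 labels/s: (0 × 3600 + 26 × 60 + 19) × 30 + 1 = 47371.
Minute boundaries passed: 26; those not divisible by 10: 26 − 2 = 24; dropped labels = 2 × 24 = 48.
Actual frame index = 47371 − 48 = 47323.

47323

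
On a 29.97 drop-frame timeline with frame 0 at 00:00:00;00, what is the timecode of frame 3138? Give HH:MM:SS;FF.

00:01:44;20

Each 10-minute DF block holds 10 × 60 × 30 − 9 × 2 = 17982 frames. 3138 ÷ 17982 → 0 full blocks, remainder 3138.
Within the partial block the first minute is 1800 frames and each further minute 1798, so 1 further minute boundary passed. Total skipped labels = 18 × 0 + 2 × 1 = 2.
Non-drop label index = 3138 + 2 = 3140; at 30 labels/s that is 00:01:44:20, i.e. DF 00:01:44;20.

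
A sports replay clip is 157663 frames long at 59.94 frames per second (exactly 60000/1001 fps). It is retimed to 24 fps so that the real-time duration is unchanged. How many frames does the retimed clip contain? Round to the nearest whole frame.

Frames at target rate = 157663 × (24) / (60000/1001) = 157820663/2500 ≈ 63128.265.
Nearest whole frame: 63128.

63128 frames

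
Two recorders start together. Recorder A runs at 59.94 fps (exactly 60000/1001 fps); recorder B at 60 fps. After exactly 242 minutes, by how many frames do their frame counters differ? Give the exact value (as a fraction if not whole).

242 min = 14520 s.
A emits 60000/1001 × 14520 = 79200000/91 frames; B emits 60 × 14520 = 871200.
Difference = 79200/91 frames (≈ 870.3297); B is ahead of A.

79200/91 frames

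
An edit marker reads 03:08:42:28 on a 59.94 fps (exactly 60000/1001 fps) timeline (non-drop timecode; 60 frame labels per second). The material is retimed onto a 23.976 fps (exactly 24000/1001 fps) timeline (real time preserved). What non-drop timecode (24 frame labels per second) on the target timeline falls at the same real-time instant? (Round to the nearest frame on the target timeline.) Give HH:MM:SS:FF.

03:08:42:11

Source frame index: (3×3600 + 8×60 + 42) × 60 + 28 = 679348.
Real time: 679348 / (60000/1001) = 170006837/15000 s.
Target frame: (170006837/15000) × (24000/1001) = 1358696/5 ≈ 271739.200 → 271739.
At 24 labels/s: frame 271739 → 03:08:42:11.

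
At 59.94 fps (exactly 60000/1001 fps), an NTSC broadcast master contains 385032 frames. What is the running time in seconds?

Running time = 385032 / (60000/1001) = 6423.6172 s.

6423.6172 seconds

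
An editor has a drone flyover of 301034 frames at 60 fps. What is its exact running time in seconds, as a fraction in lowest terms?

150517/30 seconds

Running time = 301034 ÷ (60) = 301034 × 1/60 = 150517/30 s.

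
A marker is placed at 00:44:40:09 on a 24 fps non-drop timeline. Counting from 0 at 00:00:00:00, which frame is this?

frame 64329

Total seconds to the label: (0 × 3600 + 44 × 60 + 40) = 2680.
Frame index = 2680 × 24 + 9 = 64329.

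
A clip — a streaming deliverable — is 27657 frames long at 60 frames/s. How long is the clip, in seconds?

Running time = 27657 / (60) = 460.95 s.

460.95 seconds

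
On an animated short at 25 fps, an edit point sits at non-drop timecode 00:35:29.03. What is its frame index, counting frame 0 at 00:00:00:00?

Total seconds to the label: (0 × 3600 + 35 × 60 + 29) = 2129.
Frame index = 2129 × 25 + 3 = 53228.

53228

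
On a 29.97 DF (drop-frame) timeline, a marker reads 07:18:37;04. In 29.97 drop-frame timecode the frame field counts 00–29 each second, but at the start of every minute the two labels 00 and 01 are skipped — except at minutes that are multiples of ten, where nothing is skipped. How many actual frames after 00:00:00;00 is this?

As if non-drop at 30 labels/s: (7 × 3600 + 18 × 60 + 37) × 30 + 4 = 789514.
Minute boundaries passed: 438; those not divisible by 10: 438 − 43 = 395; dropped labels = 2 × 395 = 790.
Actual frame index = 789514 − 790 = 788724.

788724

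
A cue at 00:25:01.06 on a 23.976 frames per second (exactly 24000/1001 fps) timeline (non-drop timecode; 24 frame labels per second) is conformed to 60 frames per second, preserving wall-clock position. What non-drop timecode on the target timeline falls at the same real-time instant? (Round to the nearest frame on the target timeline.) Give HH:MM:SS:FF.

Source frame index: (0×3600 + 25×60 + 1) × 24 + 6 = 36030.
Real time: 36030 / (24000/1001) = 1202201/800 s.
Target frame: (1202201/800) × (60) = 3606603/40 ≈ 90165.075 → 90165.
At 60 labels/s: frame 90165 → 00:25:02:45.

00:25:02:45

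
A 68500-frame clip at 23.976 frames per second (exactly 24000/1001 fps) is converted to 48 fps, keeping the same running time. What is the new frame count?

Target frames = source frames × (target rate / source rate) = 68500 × (48)/(24000/1001) = 68500 × 1001/500 = 137137.

137137 frames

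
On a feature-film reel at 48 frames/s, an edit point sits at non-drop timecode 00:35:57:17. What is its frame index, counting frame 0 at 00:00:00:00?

Total seconds to the label: (0 × 3600 + 35 × 60 + 57) = 2157.
Frame index = 2157 × 48 + 17 = 103553.

103553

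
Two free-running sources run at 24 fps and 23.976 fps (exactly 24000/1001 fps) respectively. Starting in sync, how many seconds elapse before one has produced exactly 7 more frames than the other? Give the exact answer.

The gap grows by |24000/1001 − 24| = 24/1001 frames per second.
Time for a 7-frame gap: 7 ÷ (24/1001) = 7007/24 s.

7007/24 seconds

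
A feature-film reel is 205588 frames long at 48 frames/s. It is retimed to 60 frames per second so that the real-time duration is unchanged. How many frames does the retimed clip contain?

Target frames = source frames × (target rate / source rate) = 205588 × (60)/(48) = 205588 × 5/4 = 256985.

256985 frames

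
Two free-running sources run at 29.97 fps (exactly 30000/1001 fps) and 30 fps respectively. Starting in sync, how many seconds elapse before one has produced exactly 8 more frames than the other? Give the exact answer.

4004/15 seconds

The gap grows by |30 − 30000/1001| = 30/1001 frames per second.
Time for a 8-frame gap: 8 ÷ (30/1001) = 4004/15 s.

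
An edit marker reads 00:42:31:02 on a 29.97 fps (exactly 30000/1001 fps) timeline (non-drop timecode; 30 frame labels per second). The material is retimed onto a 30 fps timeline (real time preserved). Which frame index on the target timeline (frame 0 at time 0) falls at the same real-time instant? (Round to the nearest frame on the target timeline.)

frame 76609

Source frame index: (0×3600 + 42×60 + 31) × 30 + 2 = 76532.
Real time: 76532 / (30000/1001) = 19152133/7500 s.
Target frame: (19152133/7500) × (30) = 19152133/250 ≈ 76608.532 → 76609.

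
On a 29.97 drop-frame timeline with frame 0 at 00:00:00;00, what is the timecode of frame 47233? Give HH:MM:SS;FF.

00:26:16;01

Ten DF minutes hold 17982 frames, so frame 47233 lies in block 2 (frames 35964–53945) with 11269 frames into that block.
The block's first minute is 1800 frames and the rest 1798 each; 11269 frames reaches minute 6, so 2 × 18 + 6 × 2 = 48 labels have been skipped so far.
Adding those back, label number 47233 + 48 = 47281 at 30 labels/s is 1576 s + 1 f = 0 h 26 min 16 s frame 1, i.e. 00:26:16;01.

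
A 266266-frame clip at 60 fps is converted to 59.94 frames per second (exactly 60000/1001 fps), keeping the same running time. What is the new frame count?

Target frames = source frames × (target rate / source rate) = 266266 × (60000/1001)/(60) = 266266 × 1000/1001 = 266000.

266000 frames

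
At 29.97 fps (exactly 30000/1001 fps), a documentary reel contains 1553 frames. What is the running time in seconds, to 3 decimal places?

51.818 seconds

Running time = 1553 × 1001/30000 = 1554553/30000 s ≈ 51.818 s.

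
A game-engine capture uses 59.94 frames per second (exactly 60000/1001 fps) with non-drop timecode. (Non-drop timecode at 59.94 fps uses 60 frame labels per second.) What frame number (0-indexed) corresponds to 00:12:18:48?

44328

Total seconds to the label: (0 × 3600 + 12 × 60 + 18) = 738.
Frame index = 738 × 60 + 48 = 44328.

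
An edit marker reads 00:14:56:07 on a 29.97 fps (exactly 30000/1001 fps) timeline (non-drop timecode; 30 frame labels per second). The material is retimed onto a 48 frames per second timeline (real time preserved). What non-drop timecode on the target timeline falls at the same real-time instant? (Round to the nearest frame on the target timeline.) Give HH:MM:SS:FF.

Source frame index: (0×3600 + 14×60 + 56) × 30 + 7 = 26887.
Real time: 26887 / (30000/1001) = 26913887/30000 s.
Target frame: (26913887/30000) × (48) = 26913887/625 ≈ 43062.219 → 43062.
At 48 labels/s: frame 43062 → 00:14:57:06.

00:14:57:06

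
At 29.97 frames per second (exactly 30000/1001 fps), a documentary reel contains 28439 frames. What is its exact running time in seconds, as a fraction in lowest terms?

28467439/30000 seconds

Running time = 28439 ÷ (30000/1001) = 28439 × 1001/30000 = 28467439/30000 s.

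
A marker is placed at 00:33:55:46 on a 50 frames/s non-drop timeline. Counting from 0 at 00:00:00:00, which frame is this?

frame 101796

Total seconds to the label: (0 × 3600 + 33 × 60 + 55) = 2035.
Frame index = 2035 × 50 + 46 = 101796.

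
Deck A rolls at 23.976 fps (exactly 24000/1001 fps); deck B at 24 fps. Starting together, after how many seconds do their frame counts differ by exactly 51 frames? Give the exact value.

The gap grows by |24 − 24000/1001| = 24/1001 frames per second.
Time for a 51-frame gap: 51 ÷ (24/1001) = 2127.125 s.

2127.125 seconds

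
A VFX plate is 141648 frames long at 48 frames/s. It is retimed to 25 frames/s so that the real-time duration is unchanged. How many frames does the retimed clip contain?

Frames at target rate = 141648 × (25) / (48) = 73775.

73775 frames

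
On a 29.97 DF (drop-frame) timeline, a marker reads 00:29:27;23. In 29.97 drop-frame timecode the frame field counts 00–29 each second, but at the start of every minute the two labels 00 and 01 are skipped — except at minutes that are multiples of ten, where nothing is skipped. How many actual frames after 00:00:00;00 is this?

52979

As if non-drop at 30 labels/s: (0 × 3600 + 29 × 60 + 27) × 30 + 23 = 53033.
Minute boundaries passed: 29; those not divisible by 10: 29 − 2 = 27; dropped labels = 2 × 27 = 54.
Actual frame index = 53033 − 54 = 52979.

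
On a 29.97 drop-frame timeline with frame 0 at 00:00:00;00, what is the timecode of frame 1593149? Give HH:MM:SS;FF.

14:45:58;03

Each 10-minute DF block holds 10 × 60 × 30 − 9 × 2 = 17982 frames. 1593149 ÷ 17982 → 88 full blocks, remainder 10733.
Within the partial block the first minute is 1800 frames and each further minute 1798, so 5 further minute boundaries passed. Total skipped labels = 18 × 88 + 2 × 5 = 1594.
Non-drop label index = 1593149 + 1594 = 1594743; at 30 labels/s that is 14:45:58:03, i.e. DF 14:45:58;03.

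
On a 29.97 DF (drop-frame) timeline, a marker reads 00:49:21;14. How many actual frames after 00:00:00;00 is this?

88754

As if non-drop at 30 labels/s: (0 × 3600 + 49 × 60 + 21) × 30 + 14 = 88844.
Minute boundaries passed: 49; those not divisible by 10: 49 − 4 = 45; dropped labels = 2 × 45 = 90.
Actual frame index = 88844 − 90 = 88754.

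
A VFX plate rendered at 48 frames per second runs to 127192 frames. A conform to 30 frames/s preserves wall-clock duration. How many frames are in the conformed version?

79495 frames

Target frames = source frames × (target rate / source rate) = 127192 × (30)/(48) = 127192 × 5/8 = 79495.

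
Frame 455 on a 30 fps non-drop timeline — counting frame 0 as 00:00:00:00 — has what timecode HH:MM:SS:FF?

455 ÷ 30 = 15 full seconds, remainder 5 frames.
15 s = 0 h 0 min 15 s.
Timecode: 00:00:15:05.

00:00:15:05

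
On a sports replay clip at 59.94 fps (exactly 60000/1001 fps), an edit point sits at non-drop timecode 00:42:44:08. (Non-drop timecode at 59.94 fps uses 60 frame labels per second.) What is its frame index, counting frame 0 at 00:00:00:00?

153848

Total seconds to the label: (0 × 3600 + 42 × 60 + 44) = 2564.
Frame index = 2564 × 60 + 8 = 153848.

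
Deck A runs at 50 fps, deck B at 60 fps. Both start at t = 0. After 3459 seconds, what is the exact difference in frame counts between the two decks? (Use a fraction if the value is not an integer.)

A emits 50 × 3459 = 172950 frames; B emits 60 × 3459 = 207540.
Difference = 34590 frames; B is ahead of A.

34590 frames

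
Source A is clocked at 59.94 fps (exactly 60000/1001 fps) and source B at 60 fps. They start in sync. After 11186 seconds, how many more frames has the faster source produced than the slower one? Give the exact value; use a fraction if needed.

A emits 60000/1001 × 11186 = 95880000/143 frames; B emits 60 × 11186 = 671160.
Difference = 95880/143 frames (≈ 670.4895); B is ahead of A.

95880/143 frames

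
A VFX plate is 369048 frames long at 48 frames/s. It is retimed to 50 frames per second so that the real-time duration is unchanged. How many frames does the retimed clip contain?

Target frames = source frames × (target rate / source rate) = 369048 × (50)/(48) = 369048 × 25/24 = 384425.

384425 frames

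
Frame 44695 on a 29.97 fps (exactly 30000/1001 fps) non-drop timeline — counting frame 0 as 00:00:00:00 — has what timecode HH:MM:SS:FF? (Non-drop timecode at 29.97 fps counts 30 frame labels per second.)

00:24:49:25

44695 ÷ 30 = 1489 full seconds, remainder 25 frames.
1489 s = 0 h 24 min 49 s.
Timecode: 00:24:49:25.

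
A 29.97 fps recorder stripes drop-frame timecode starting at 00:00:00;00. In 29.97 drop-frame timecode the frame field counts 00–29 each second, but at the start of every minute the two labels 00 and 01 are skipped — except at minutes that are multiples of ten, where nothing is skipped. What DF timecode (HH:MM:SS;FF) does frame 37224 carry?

00:20:42;00

Ten DF minutes hold 17982 frames, so frame 37224 lies in block 2 (frames 35964–53945) with 1260 frames into that block.
The block's first minute is 1800 frames and the rest 1798 each; 1260 frames reaches minute 0, so 2 × 18 + 0 × 2 = 36 labels have been skipped so far.
Adding those back, label number 37224 + 36 = 37260 at 30 labels/s is 1242 s + 0 f = 0 h 20 min 42 s frame 0, i.e. 00:20:42;00.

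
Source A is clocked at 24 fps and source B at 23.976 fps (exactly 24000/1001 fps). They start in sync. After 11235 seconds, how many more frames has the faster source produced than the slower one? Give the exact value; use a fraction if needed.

38520/143 frames

A emits 24 × 11235 = 269640 frames; B emits 24000/1001 × 11235 = 38520000/143.
Difference = 38520/143 frames (≈ 269.3706); B is behind A.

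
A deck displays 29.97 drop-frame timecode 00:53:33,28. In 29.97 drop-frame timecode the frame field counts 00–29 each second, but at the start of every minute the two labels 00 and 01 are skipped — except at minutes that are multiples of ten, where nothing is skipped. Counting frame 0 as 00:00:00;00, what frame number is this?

96322

As if non-drop at 30 labels/s: (0 × 3600 + 53 × 60 + 33) × 30 + 28 = 96418.
Minute boundaries passed: 53; those not divisible by 10: 53 − 5 = 48; dropped labels = 2 × 48 = 96.
Actual frame index = 96418 − 96 = 96322.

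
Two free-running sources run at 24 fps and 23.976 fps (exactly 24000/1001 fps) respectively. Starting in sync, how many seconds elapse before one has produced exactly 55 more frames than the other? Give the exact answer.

The gap grows by |24000/1001 − 24| = 24/1001 frames per second.
Time for a 55-frame gap: 55 ÷ (24/1001) = 55055/24 s.

55055/24 seconds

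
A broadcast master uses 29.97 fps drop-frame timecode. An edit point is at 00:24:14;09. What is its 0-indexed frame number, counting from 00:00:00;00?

43585

As if non-drop at 30 labels/s: (0 × 3600 + 24 × 60 + 14) × 30 + 9 = 43629.
Minute boundaries passed: 24; those not divisible by 10: 24 − 2 = 22; dropped labels = 2 × 22 = 44.
Actual frame index = 43629 − 44 = 43585.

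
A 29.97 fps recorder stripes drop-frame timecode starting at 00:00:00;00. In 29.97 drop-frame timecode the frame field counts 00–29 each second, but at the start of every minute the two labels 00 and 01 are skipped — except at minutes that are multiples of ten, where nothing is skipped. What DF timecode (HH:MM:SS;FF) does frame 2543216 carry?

23:34:18;22

Ten DF minutes hold 17982 frames, so frame 2543216 lies in block 141 (frames 2535462–2553443) with 7754 frames into that block.
The block's first minute is 1800 frames and the rest 1798 each; 7754 frames reaches minute 4, so 141 × 18 + 4 × 2 = 2546 labels have been skipped so far.
Adding those back, label number 2543216 + 2546 = 2545762 at 30 labels/s is 84858 s + 22 f = 23 h 34 min 18 s frame 22, i.e. 23:34:18;22.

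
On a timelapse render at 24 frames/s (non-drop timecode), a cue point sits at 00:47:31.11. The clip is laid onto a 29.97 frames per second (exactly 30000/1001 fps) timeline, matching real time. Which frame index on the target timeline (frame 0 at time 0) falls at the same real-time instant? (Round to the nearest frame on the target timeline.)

Source frame index: (0×3600 + 47×60 + 31) × 24 + 11 = 68435.
Real time: 68435 / (24) = 68435/24 s.
Target frame: (68435/24) × (30000/1001) = 85543750/1001 ≈ 85458.292 → 85458.

frame 85458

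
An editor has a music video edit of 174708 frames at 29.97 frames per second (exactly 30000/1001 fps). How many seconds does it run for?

5829.4236 seconds

Running time = 174708 / (30000/1001) = 5829.4236 s.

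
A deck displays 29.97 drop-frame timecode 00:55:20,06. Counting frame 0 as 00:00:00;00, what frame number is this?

Complete 10-minute blocks: 5, each 17982 frames → 89910.
Remaining 5 whole minutes in the current block: 1800 + 4 × 1798 = 8992 frames.
Within the current minute: 20 × 30 + 6 − 2 = 604 (labels ;00/;01 skipped at this minute). Total = 89910 + 8992 + 604 = 99506.

99506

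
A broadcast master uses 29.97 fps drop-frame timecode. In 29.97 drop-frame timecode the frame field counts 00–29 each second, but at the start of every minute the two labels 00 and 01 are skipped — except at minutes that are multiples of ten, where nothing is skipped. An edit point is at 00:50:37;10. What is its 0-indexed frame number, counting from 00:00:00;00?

As if non-drop at 30 labels/s: (0 × 3600 + 50 × 60 + 37) × 30 + 10 = 91120.
Minute boundaries passed: 50; those not divisible by 10: 50 − 5 = 45; dropped labels = 2 × 45 = 90.
Actual frame index = 91120 − 90 = 91030.

91030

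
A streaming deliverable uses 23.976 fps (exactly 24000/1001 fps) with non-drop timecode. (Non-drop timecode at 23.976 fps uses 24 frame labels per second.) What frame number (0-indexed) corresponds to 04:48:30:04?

Total seconds to the label: (4 × 3600 + 48 × 60 + 30) = 17310.
Frame index = 17310 × 24 + 4 = 415444.

415444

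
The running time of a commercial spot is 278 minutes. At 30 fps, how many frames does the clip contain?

278 min = 16680 s.
Frames = 16680 × 30 = 500400.

500400 frames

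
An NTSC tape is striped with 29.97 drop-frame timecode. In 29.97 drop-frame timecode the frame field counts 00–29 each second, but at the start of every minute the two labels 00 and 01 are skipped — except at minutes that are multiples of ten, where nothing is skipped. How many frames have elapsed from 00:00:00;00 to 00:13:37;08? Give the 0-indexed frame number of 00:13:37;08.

24494

As if non-drop at 30 labels/s: (0 × 3600 + 13 × 60 + 37) × 30 + 8 = 24518.
Minute boundaries passed: 13; those not divisible by 10: 13 − 1 = 12; dropped labels = 2 × 12 = 24.
Actual frame index = 24518 − 24 = 24494.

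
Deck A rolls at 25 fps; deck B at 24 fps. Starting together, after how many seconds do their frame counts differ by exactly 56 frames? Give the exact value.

56 seconds

The gap grows by |24 − 25| = 1 frame per second.
Time for a 56-frame gap: 56 ÷ (1) = 56 s.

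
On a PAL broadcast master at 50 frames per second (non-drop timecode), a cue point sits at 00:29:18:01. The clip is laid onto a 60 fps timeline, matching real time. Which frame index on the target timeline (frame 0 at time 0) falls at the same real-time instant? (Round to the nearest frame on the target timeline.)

frame 105481

Source frame index: (0×3600 + 29×60 + 18) × 50 + 1 = 87901.
Real time: 87901 / (50) = 87901/50 s.
Target frame: (87901/50) × (60) = 527406/5 ≈ 105481.200 → 105481.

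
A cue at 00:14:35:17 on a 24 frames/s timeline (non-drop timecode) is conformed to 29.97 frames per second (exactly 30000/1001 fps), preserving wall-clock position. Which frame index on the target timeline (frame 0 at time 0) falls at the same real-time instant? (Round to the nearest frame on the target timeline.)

frame 26245

Source frame index: (0×3600 + 14×60 + 35) × 24 + 17 = 21017.
Real time: 21017 / (24) = 21017/24 s.
Target frame: (21017/24) × (30000/1001) = 26271250/1001 ≈ 26245.005 → 26245.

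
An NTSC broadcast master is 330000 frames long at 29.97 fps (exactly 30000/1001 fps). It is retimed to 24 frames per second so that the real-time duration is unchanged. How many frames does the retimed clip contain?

Target frames = source frames × (target rate / source rate) = 330000 × (24)/(30000/1001) = 330000 × 1001/1250 = 264264.

264264 frames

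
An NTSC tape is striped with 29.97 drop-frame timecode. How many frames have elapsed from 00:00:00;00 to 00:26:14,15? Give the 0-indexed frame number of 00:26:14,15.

47187

As if non-drop at 30 labels/s: (0 × 3600 + 26 × 60 + 14) × 30 + 15 = 47235.
Minute boundaries passed: 26; those not divisible by 10: 26 − 2 = 24; dropped labels = 2 × 24 = 48.
Actual frame index = 47235 − 48 = 47187.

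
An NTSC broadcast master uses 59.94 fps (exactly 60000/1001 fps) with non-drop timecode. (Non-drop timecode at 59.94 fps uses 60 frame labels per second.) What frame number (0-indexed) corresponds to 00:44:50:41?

161441

Total seconds to the label: (0 × 3600 + 44 × 60 + 50) = 2690.
Frame index = 2690 × 60 + 41 = 161441.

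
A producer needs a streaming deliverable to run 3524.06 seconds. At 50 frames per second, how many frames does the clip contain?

Frames = 3524.06 × 50 = 176203.

176203 frames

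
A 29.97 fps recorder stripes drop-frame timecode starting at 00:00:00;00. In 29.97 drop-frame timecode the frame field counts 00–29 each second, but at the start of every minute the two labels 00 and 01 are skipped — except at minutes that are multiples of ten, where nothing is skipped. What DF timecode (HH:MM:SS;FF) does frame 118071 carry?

Ten DF minutes hold 17982 frames, so frame 118071 lies in block 6 (frames 107892–125873) with 10179 frames into that block.
The block's first minute is 1800 frames and the rest 1798 each; 10179 frames reaches minute 5, so 6 × 18 + 5 × 2 = 118 labels have been skipped so far.
Adding those back, label number 118071 + 118 = 118189 at 30 labels/s is 3939 s + 19 f = 1 h 5 min 39 s frame 19, i.e. 01:05:39;19.

01:05:39;19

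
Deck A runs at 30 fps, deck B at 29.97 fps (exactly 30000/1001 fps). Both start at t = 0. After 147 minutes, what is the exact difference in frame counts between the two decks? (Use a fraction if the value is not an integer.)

147 min = 8820 s.
A emits 30 × 8820 = 264600 frames; B emits 30000/1001 × 8820 = 37800000/143.
Difference = 37800/143 frames (≈ 264.3357); B is behind A.

37800/143 frames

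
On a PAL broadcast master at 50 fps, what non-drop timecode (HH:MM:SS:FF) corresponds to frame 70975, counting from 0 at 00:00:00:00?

00:23:39:25

70975 ÷ 50 = 1419 full seconds, remainder 25 frames.
1419 s = 0 h 23 min 39 s.
Timecode: 00:23:39:25.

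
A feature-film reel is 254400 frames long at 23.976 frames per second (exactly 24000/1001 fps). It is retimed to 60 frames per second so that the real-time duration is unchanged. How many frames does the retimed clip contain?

Target frames = source frames × (target rate / source rate) = 254400 × (60)/(24000/1001) = 254400 × 1001/400 = 636636.

636636 frames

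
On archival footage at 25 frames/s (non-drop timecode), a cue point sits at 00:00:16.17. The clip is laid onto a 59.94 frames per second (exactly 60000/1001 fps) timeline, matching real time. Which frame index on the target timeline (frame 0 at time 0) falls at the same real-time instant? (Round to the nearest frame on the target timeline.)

Source frame index: (0×3600 + 0×60 + 16) × 25 + 17 = 417.
Real time: 417 / (25) = 417/25 s.
Target frame: (417/25) × (60000/1001) = 1000800/1001 ≈ 999.800 → 1000.

frame 1000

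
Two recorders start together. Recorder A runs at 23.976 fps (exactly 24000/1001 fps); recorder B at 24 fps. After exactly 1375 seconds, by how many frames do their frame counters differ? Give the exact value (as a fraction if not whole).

A emits 24000/1001 × 1375 = 3000000/91 frames; B emits 24 × 1375 = 33000.
Difference = 3000/91 frames (≈ 32.9670); B is ahead of A.

3000/91 frames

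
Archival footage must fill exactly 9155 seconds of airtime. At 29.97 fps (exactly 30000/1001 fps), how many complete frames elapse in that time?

274375 frames

Frames = 9155 × 30000/1001 = 274650000/1001 ≈ 274375.6244.
Complete frames: 274375.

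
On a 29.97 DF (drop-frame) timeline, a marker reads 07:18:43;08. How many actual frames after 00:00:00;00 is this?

788908

As if non-drop at 30 labels/s: (7 × 3600 + 18 × 60 + 43) × 30 + 8 = 789698.
Minute boundaries passed: 438; those not divisible by 10: 438 − 43 = 395; dropped labels = 2 × 395 = 790.
Actual frame index = 789698 − 790 = 788908.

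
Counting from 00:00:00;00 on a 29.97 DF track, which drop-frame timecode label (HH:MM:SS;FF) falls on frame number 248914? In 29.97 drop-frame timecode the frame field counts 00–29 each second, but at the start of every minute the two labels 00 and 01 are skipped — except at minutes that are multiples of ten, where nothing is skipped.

Each 10-minute DF block holds 10 × 60 × 30 − 9 × 2 = 17982 frames. 248914 ÷ 17982 → 13 full blocks, remainder 15148.
Within the partial block the first minute is 1800 frames and each further minute 1798, so 8 further minute boundaries passed. Total skipped labels = 18 × 13 + 2 × 8 = 250.
Non-drop label index = 248914 + 250 = 249164; at 30 labels/s that is 02:18:25:14, i.e. DF 02:18:25;14.

02:18:25;14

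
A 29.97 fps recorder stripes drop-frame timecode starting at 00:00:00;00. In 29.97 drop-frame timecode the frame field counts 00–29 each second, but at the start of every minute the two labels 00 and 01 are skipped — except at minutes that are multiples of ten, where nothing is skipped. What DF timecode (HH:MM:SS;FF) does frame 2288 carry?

00:01:16;10

Ten DF minutes hold 17982 frames, so frame 2288 lies in block 0 (frames 0–17981) with 2288 frames into that block.
The block's first minute is 1800 frames and the rest 1798 each; 2288 frames reaches minute 1, so 0 × 18 + 1 × 2 = 2 labels have been skipped so far.
Adding those back, label number 2288 + 2 = 2290 at 30 labels/s is 76 s + 10 f = 0 h 1 min 16 s frame 10, i.e. 00:01:16;10.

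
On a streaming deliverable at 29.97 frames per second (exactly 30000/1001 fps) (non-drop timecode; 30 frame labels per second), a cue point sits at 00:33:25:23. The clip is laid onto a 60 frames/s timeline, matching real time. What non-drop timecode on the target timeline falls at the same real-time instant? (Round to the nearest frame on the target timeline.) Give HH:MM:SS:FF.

Source frame index: (0×3600 + 33×60 + 25) × 30 + 23 = 60173.
Real time: 60173 / (30000/1001) = 60233173/30000 s.
Target frame: (60233173/30000) × (60) = 60233173/500 ≈ 120466.346 → 120466.
At 60 labels/s: frame 120466 → 00:33:27:46.

00:33:27:46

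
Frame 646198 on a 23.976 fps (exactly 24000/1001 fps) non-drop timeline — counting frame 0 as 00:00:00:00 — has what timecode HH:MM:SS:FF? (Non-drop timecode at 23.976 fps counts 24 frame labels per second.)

646198 ÷ 24 = 26924 full seconds, remainder 22 frames.
26924 s = 7 h 28 min 44 s.
Timecode: 07:28:44:22.

07:28:44:22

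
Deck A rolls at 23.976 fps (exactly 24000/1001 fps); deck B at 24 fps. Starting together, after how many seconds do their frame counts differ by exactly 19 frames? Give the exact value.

The gap grows by |24 − 24000/1001| = 24/1001 frames per second.
Time for a 19-frame gap: 19 ÷ (24/1001) = 19019/24 s.

19019/24 seconds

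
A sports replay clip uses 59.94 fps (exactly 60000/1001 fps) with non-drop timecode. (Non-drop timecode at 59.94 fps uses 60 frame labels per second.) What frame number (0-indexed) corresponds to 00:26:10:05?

frame 94205

Total seconds to the label: (0 × 3600 + 26 × 60 + 10) = 1570.
Frame index = 1570 × 60 + 5 = 94205.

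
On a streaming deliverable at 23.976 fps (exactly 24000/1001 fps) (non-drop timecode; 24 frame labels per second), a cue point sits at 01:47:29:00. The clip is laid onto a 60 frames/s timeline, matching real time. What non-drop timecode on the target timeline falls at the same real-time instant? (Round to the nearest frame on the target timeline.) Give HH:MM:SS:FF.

Source frame index: (1×3600 + 47×60 + 29) × 24 + 0 = 154776.
Real time: 154776 / (24000/1001) = 6455449/1000 s.
Target frame: (6455449/1000) × (60) = 19366347/50 ≈ 387326.940 → 387327.
At 60 labels/s: frame 387327 → 01:47:35:27.

01:47:35:27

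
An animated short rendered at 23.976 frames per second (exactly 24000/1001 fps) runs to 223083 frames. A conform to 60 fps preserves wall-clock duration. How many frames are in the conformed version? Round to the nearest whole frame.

558265 frames

Frames at target rate = 223083 × (60) / (24000/1001) = 223306083/400 ≈ 558265.208.
Nearest whole frame: 558265.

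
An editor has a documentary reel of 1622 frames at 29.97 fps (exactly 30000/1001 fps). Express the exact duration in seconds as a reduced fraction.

811811/15000 seconds

Running time = 1622 ÷ (30000/1001) = 1622 × 1001/30000 = 811811/15000 s.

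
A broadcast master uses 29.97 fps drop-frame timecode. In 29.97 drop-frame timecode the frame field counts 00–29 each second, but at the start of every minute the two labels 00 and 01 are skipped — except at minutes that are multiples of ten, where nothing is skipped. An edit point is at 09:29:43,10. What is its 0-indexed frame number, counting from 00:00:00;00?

1024474

Complete 10-minute blocks: 56, each 17982 frames → 1006992.
Remaining 9 whole minutes in the current block: 1800 + 8 × 1798 = 16184 frames.
Within the current minute: 43 × 30 + 10 − 2 = 1298 (labels ;00/;01 skipped at this minute). Total = 1006992 + 16184 + 1298 = 1024474.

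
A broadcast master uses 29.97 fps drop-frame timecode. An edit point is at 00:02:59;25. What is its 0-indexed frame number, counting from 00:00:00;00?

5391

As if non-drop at 30 labels/s: (0 × 3600 + 2 × 60 + 59) × 30 + 25 = 5395.
Minute boundaries passed: 2; those not divisible by 10: 2 − 0 = 2; dropped labels = 2 × 2 = 4.
Actual frame index = 5395 − 4 = 5391.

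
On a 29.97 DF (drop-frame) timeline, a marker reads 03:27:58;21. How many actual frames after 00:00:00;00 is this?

Complete 10-minute blocks: 20, each 17982 frames → 359640.
Remaining 7 whole minutes in the current block: 1800 + 6 × 1798 = 12588 frames.
Within the current minute: 58 × 30 + 21 − 2 = 1759 (labels ;00/;01 skipped at this minute). Total = 359640 + 12588 + 1759 = 373987.

373987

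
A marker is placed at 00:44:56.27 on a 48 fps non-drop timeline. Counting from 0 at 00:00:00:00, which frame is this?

Total seconds to the label: (0 × 3600 + 44 × 60 + 56) = 2696.
Frame index = 2696 × 48 + 27 = 129435.

129435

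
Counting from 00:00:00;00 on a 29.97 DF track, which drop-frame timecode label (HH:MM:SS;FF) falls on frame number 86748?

00:48:14;16

Each 10-minute DF block holds 10 × 60 × 30 − 9 × 2 = 17982 frames. 86748 ÷ 17982 → 4 full blocks, remainder 14820.
Within the partial block the first minute is 1800 frames and each further minute 1798, so 8 further minute boundaries passed. Total skipped labels = 18 × 4 + 2 × 8 = 88.
Non-drop label index = 86748 + 88 = 86836; at 30 labels/s that is 00:48:14:16, i.e. DF 00:48:14;16.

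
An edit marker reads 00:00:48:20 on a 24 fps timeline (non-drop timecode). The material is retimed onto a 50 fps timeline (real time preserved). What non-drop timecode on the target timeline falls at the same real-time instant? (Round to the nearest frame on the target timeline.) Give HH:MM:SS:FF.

00:00:48:42

Source frame index: (0×3600 + 0×60 + 48) × 24 + 20 = 1172.
Real time: 1172 / (24) = 293/6 s.
Target frame: (293/6) × (50) = 7325/3 ≈ 2441.667 → 2442.
At 50 labels/s: frame 2442 → 00:00:48:42.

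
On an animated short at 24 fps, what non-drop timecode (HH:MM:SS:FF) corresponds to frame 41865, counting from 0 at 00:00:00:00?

41865 ÷ 24 = 1744 full seconds, remainder 9 frames.
1744 s = 0 h 29 min 4 s.
Timecode: 00:29:04:09.

00:29:04:09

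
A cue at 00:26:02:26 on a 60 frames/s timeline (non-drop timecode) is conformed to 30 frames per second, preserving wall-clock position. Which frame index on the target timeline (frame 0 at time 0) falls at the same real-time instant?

frame 46873

Source frame index: (0×3600 + 26×60 + 2) × 60 + 26 = 93746.
Real time: 93746 / (60) = 46873/30 s.
Target frame: (46873/30) × (30) = 46873.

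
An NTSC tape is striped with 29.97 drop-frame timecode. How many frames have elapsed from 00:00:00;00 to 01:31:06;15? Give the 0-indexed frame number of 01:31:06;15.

As if non-drop at 30 labels/s: (1 × 3600 + 31 × 60 + 6) × 30 + 15 = 163995.
Minute boundaries passed: 91; those not divisible by 10: 91 − 9 = 82; dropped labels = 2 × 82 = 164.
Actual frame index = 163995 − 164 = 163831.

163831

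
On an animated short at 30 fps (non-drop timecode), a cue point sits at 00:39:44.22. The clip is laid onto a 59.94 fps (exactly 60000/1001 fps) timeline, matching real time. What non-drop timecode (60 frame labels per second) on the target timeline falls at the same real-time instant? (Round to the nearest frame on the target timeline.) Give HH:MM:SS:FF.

00:39:42:21

Source frame index: (0×3600 + 39×60 + 44) × 30 + 22 = 71542.
Real time: 71542 / (30) = 35771/15 s.
Target frame: (35771/15) × (60000/1001) = 143084000/1001 ≈ 142941.059 → 142941.
At 60 labels/s: frame 142941 → 00:39:42:21.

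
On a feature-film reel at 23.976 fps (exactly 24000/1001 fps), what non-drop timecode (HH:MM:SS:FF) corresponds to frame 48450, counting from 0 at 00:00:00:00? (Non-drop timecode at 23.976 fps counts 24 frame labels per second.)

48450 ÷ 24 = 2018 full seconds, remainder 18 frames.
2018 s = 0 h 33 min 38 s.
Timecode: 00:33:38:18.

00:33:38:18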